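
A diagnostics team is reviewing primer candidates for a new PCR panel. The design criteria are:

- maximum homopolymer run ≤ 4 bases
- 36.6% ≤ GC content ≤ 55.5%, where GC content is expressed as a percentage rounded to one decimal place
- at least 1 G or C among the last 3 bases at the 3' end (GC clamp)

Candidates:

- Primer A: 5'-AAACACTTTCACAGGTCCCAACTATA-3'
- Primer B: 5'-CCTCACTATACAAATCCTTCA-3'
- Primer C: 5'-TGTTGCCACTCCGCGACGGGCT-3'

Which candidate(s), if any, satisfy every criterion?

Primer B only.

Primer A (26 nt, A=10 T=6 G=2 C=8): longest run = 3 ✓; GC 10/26 = 38.5% ✓; 3' end ATA has 0 G/C, need ≥1 ✗ — fails.
Primer B (21 nt, A=7 T=6 G=0 C=8): longest run = 3 ✓; GC 8/21 = 38.1% ✓; 3' end TCA has 1 G/C ✓ — passes.
Primer C (22 nt, A=2 T=5 G=7 C=8): longest run = 3 ✓; GC 15/22 = 68.2%, outside 36.6–55.5% ✗; 3' end GCT has 2 G/C ✓ — fails.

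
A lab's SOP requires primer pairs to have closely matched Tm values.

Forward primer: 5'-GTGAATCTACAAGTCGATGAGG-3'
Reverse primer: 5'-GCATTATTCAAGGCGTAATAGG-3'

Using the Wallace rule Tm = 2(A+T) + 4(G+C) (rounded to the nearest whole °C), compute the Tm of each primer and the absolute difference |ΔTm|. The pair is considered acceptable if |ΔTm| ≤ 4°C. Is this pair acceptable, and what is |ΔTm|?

Forward: A=7 T=5 G=7 C=3 → Tm = 2·12 + 4·10 = 64°C.
Reverse: A=7 T=6 G=6 C=3 → Tm = 2·13 + 4·9 = 62°C.
|ΔTm| = |64 − 62| = 2°C, ≤ 4°C.

|ΔTm| = 2°C; the pair is acceptable.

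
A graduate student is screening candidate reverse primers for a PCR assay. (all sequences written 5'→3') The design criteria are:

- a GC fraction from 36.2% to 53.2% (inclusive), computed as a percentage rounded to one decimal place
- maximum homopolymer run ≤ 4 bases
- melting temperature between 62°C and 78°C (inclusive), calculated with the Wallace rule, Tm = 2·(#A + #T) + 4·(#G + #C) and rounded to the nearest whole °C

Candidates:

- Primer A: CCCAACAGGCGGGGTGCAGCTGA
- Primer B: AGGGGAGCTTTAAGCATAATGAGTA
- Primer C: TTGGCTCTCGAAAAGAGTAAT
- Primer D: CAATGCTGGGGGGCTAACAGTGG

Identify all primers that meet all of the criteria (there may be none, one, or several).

Primer A (23 nt, A=5 T=2 G=9 C=7): GC 16/23 = 69.6%, outside 36.2–53.2% ✗; longest run = 4 ✓; Tm = 2·7 + 4·16 = 78°C ✓ — fails.
Primer B (25 nt, A=9 T=6 G=8 C=2): GC 10/25 = 40.0% ✓; longest run = 4 ✓; Tm = 2·15 + 4·10 = 70°C ✓ — passes.
Primer C (21 nt, A=7 T=6 G=5 C=3): GC 8/21 = 38.1% ✓; longest run = 4 ✓; Tm = 2·13 + 4·8 = 58°C, outside 62–78°C ✗ — fails.
Primer D (23 nt, A=5 T=4 G=10 C=4): GC 14/23 = 60.9%, outside 36.2–53.2% ✗; longest run = 6, exceeds 4 ✗; Tm = 2·9 + 4·14 = 74°C ✓ — fails.

Primer B only.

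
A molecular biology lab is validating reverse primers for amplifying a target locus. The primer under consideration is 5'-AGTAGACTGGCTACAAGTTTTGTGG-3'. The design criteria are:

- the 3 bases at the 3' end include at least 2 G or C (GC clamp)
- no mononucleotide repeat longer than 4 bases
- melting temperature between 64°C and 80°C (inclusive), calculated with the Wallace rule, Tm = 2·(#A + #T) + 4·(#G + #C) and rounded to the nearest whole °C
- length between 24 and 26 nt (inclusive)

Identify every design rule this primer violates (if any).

Base counts: A=6, T=8, G=8, C=3 (length 25).
GC clamp: 3' end TGG has 2 G/C ✓
homopolymer run: longest run = 4 ✓
Tm: Tm = 2·14 + 4·11 = 72°C ✓
length: length 25 ✓

Meets all criteria.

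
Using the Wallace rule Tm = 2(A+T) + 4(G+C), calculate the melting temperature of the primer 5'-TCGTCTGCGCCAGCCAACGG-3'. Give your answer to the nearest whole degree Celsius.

68°C

Base counts: A=3, T=3, G=6, C=8 (length 20).
Tm = 2·(3+3) + 4·(6+8) = 2·6 + 4·14 = 12 + 56 = 68°C.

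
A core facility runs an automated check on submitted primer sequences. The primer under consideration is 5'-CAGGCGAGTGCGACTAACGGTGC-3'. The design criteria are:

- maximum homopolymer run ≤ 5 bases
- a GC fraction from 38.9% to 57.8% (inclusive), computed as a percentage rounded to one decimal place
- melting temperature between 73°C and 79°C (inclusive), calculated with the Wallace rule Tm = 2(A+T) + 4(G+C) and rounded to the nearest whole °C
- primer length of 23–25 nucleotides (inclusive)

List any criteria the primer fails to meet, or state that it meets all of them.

Fails: GC content.

Base counts: A=5, T=3, G=9, C=6 (length 23).
homopolymer run: longest run = 2 ✓
GC content: GC 15/23 = 65.2%, outside 38.9–57.8% ✗
Tm: Tm = 2·8 + 4·15 = 76°C ✓
length: length 23 ✓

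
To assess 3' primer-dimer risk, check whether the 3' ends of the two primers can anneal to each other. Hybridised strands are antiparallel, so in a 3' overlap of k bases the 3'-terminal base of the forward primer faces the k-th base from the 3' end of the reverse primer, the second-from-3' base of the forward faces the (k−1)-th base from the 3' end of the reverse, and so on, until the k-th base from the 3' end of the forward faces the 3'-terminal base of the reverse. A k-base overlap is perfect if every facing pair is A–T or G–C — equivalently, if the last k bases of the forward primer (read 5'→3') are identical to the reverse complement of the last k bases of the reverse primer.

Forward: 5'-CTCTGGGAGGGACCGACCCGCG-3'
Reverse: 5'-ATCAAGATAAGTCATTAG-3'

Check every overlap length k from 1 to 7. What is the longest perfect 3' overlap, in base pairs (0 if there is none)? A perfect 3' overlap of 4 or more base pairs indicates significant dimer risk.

Last 7 bases (5'→3') — forward …ACCCGCG, reverse …TCATTAG.
Reverse complement of the reverse primer's last 7 bases: CTAATGA; its first k bases are the reverse complement of the reverse primer's last k bases, so a perfect k-base overlap needs the forward primer's last k bases to equal them.
Comparing (forward last k vs required): k=1: G vs C ✗; k=2: CG vs CT ✗; k=3: GCG vs CTA ✗; k=4: CGCG vs CTAA ✗; k=5: CCGCG vs CTAAT ✗; k=6: CCCGCG vs CTAATG ✗; k=7: ACCCGCG vs CTAATGA ✗.
No overlap length from 1 to 7 is perfect, so the longest perfect 3' overlap is 0.

Longest perfect overlap: 0 complementary base pairs; below the dimer-risk threshold (threshold 4).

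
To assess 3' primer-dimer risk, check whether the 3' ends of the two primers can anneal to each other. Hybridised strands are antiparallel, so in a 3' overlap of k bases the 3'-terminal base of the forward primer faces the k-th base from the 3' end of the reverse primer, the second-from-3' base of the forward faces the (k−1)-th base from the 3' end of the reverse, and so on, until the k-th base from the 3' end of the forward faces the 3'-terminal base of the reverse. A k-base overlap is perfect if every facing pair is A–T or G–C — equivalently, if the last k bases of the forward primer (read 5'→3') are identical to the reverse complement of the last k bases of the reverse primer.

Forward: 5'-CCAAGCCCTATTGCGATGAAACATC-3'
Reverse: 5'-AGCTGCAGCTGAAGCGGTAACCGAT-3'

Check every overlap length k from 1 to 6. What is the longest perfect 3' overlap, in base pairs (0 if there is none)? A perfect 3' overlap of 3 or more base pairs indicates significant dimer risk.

Last 6 bases (5'→3') — forward …AACATC, reverse …ACCGAT.
Reverse complement of the reverse primer's last 6 bases: ATCGGT; its first k bases are the reverse complement of the reverse primer's last k bases, so a perfect k-base overlap needs the forward primer's last k bases to equal them.
Comparing (forward last k vs required): k=1: C vs A ✗; k=2: TC vs AT ✗; k=3: ATC vs ATC ✓; k=4: CATC vs ATCG ✗; k=5: ACATC vs ATCGG ✗; k=6: AACATC vs ATCGGT ✗.
Only k = 3 is perfect, so the longest perfect 3' overlap is 3.

Longest perfect overlap: 3 complementary base pairs; significant dimer risk (threshold 3).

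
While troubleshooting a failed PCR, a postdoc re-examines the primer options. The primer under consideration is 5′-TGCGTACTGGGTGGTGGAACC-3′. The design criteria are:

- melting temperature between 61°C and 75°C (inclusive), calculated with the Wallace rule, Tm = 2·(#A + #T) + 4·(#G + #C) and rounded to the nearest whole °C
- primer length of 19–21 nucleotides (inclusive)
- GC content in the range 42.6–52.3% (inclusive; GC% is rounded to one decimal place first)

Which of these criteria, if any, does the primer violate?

Fails: GC content.

Base counts: A=3, T=5, G=9, C=4 (length 21).
Tm: Tm = 2·8 + 4·13 = 68°C ✓
length: length 21 ✓
GC content: GC 13/21 = 61.9%, outside 42.6–52.3% ✗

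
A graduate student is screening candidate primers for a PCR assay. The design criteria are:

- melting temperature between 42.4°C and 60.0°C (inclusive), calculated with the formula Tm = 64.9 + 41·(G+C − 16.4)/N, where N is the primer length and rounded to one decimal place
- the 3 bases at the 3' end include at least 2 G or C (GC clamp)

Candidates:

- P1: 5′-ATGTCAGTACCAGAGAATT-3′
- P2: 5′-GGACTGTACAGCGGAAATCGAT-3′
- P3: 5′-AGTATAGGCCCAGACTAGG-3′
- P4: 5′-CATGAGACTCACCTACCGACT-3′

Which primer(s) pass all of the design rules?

P1 (19 nt, A=7 T=5 G=4 C=3): Tm = 64.9 + 41·(7 − 16.4)/19 = 44.6°C ✓; 3' end ATT has 0 G/C, need ≥2 ✗ — fails.
P2 (22 nt, A=7 T=4 G=7 C=4): Tm = 64.9 + 41·(11 − 16.4)/22 = 54.8°C ✓; 3' end GAT has 1 G/C, need ≥2 ✗ — fails.
P3 (19 nt, A=6 T=3 G=6 C=4): Tm = 64.9 + 41·(10 − 16.4)/19 = 51.1°C ✓; 3' end AGG has 2 G/C ✓ — passes.
P4 (21 nt, A=6 T=4 G=3 C=8): Tm = 64.9 + 41·(11 − 16.4)/21 = 54.4°C ✓; 3' end ACT has 1 G/C, need ≥2 ✗ — fails.

P3 only.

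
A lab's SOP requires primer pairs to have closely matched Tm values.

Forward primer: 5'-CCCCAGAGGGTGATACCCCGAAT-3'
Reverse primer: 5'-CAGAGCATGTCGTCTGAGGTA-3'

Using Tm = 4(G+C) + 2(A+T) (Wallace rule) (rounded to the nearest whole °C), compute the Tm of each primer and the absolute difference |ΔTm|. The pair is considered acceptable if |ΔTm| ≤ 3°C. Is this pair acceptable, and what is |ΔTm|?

Forward: A=6 T=3 G=6 C=8 → Tm = 2·9 + 4·14 = 74°C.
Reverse: A=5 T=5 G=7 C=4 → Tm = 2·10 + 4·11 = 64°C.
|ΔTm| = |74 − 64| = 10°C, > 3°C.

|ΔTm| = 10°C; the pair is not acceptable.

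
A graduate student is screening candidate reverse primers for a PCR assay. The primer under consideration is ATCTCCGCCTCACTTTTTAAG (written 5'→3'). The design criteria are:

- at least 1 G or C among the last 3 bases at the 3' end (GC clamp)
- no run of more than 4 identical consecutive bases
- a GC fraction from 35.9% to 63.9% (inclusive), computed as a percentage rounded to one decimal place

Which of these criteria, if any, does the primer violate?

Base counts: A=4, T=8, G=2, C=7 (length 21).
GC clamp: 3' end AAG has 1 G/C ✓
homopolymer run: longest run = 5, exceeds 4 ✗
GC content: GC 9/21 = 42.9% ✓

Fails: homopolymer run.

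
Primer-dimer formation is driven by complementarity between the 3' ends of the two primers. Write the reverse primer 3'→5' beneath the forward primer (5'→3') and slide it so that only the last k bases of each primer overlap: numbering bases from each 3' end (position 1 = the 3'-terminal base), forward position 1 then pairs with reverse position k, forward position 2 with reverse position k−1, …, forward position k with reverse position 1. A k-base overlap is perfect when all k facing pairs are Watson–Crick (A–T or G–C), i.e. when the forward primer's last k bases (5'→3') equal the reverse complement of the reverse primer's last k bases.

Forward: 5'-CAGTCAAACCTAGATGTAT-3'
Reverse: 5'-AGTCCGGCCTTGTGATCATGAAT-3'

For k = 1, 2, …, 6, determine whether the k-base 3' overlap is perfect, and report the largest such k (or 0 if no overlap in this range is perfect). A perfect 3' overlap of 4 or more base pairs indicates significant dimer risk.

Longest perfect overlap: 2 complementary base pairs; below the dimer-risk threshold (threshold 4).

Last 6 bases (5'→3') — forward …ATGTAT, reverse …ATGAAT.
Reverse complement of the reverse primer's last 6 bases: ATTCAT; its first k bases are the reverse complement of the reverse primer's last k bases, so a perfect k-base overlap needs the forward primer's last k bases to equal them.
Comparing (forward last k vs required): k=1: T vs A ✗; k=2: AT vs AT ✓; k=3: TAT vs ATT ✗; k=4: GTAT vs ATTC ✗; k=5: TGTAT vs ATTCA ✗; k=6: ATGTAT vs ATTCAT ✗.
Only k = 2 is perfect, so the longest perfect 3' overlap is 2.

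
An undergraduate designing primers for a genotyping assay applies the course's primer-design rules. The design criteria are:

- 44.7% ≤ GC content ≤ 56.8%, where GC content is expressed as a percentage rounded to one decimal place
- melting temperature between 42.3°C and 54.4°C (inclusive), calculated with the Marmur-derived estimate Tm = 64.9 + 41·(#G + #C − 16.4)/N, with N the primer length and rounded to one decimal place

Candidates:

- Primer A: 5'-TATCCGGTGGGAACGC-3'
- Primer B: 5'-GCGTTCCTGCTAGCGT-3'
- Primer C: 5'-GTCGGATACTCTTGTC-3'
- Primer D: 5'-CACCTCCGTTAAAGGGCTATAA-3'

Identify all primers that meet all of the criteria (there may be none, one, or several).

Primer A (16 nt, A=3 T=3 G=6 C=4): GC 10/16 = 62.5%, outside 44.7–56.8% ✗; Tm = 64.9 + 41·(10 − 16.4)/16 = 48.5°C ✓ — fails.
Primer B (16 nt, A=1 T=5 G=5 C=5): GC 10/16 = 62.5%, outside 44.7–56.8% ✗; Tm = 64.9 + 41·(10 − 16.4)/16 = 48.5°C ✓ — fails.
Primer C (16 nt, A=2 T=6 G=4 C=4): GC 8/16 = 50.0% ✓; Tm = 64.9 + 41·(8 − 16.4)/16 = 43.4°C ✓ — passes.
Primer D (22 nt, A=7 T=5 G=4 C=6): GC 10/22 = 45.5% ✓; Tm = 64.9 + 41·(10 − 16.4)/22 = 53.0°C ✓ — passes.

Primer C and Primer D.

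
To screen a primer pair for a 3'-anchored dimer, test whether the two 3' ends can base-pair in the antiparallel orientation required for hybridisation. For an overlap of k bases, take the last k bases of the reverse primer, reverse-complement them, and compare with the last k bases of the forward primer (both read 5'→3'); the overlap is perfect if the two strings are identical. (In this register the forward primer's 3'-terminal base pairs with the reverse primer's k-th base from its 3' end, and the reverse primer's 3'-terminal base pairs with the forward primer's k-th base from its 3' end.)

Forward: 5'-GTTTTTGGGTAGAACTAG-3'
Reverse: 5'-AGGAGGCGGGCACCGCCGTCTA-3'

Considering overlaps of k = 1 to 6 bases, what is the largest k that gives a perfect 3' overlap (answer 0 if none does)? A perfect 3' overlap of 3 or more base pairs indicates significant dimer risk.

Last 6 bases (5'→3') — forward …AACTAG, reverse …CGTCTA.
Reverse complement of the reverse primer's last 6 bases: TAGACG; its first k bases are the reverse complement of the reverse primer's last k bases, so a perfect k-base overlap needs the forward primer's last k bases to equal them.
Comparing (forward last k vs required): k=1: G vs T ✗; k=2: AG vs TA ✗; k=3: TAG vs TAG ✓; k=4: CTAG vs TAGA ✗; k=5: ACTAG vs TAGAC ✗; k=6: AACTAG vs TAGACG ✗.
Only k = 3 is perfect, so the longest perfect 3' overlap is 3.

Longest perfect overlap: 3 complementary base pairs; significant dimer risk (threshold 3).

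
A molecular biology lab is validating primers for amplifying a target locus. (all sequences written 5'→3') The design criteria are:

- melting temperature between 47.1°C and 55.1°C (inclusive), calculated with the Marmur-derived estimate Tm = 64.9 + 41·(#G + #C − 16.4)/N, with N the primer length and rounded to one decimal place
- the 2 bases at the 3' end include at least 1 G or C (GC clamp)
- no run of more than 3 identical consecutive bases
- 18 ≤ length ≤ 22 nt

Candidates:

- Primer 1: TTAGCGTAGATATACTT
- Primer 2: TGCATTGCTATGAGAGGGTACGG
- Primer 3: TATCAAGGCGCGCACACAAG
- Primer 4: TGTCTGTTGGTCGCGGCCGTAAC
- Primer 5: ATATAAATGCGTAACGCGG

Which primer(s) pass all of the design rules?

Primer 3 only.

Primer 1 (17 nt, A=5 T=7 G=3 C=2): Tm = 64.9 + 41·(5 − 16.4)/17 = 37.4°C, outside 47.1–55.1°C ✗; 3' end TT has 0 G/C, need ≥1 ✗; longest run = 2 ✓; length 17, outside 18–22 ✗ — fails.
Primer 2 (23 nt, A=5 T=6 G=9 C=3): Tm = 64.9 + 41·(12 − 16.4)/23 = 57.1°C, outside 47.1–55.1°C ✗; 3' end GG has 2 G/C ✓; longest run = 3 ✓; length 23, outside 18–22 ✗ — fails.
Primer 3 (20 nt, A=7 T=2 G=5 C=6): Tm = 64.9 + 41·(11 − 16.4)/20 = 53.8°C ✓; 3' end AG has 1 G/C ✓; longest run = 2 ✓; length 20 ✓ — passes.
Primer 4 (23 nt, A=2 T=7 G=8 C=6): Tm = 64.9 + 41·(14 − 16.4)/23 = 60.6°C, outside 47.1–55.1°C ✗; 3' end AC has 1 G/C ✓; longest run = 2 ✓; length 23, outside 18–22 ✗ — fails.
Primer 5 (19 nt, A=7 T=4 G=5 C=3): Tm = 64.9 + 41·(8 − 16.4)/19 = 46.8°C, outside 47.1–55.1°C ✗; 3' end GG has 2 G/C ✓; longest run = 3 ✓; length 19 ✓ — fails.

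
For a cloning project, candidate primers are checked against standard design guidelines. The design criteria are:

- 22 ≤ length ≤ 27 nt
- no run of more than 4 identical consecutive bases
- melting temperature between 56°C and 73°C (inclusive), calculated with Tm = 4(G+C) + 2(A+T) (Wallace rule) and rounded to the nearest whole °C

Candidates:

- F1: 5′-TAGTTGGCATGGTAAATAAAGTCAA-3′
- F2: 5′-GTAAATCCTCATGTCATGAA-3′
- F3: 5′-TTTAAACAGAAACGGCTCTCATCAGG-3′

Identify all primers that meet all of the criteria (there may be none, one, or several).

F1 only.

F1 (25 nt, A=10 T=7 G=6 C=2): length 25 ✓; longest run = 3 ✓; Tm = 2·17 + 4·8 = 66°C ✓ — passes.
F2 (20 nt, A=7 T=6 G=3 C=4): length 20, outside 22–27 ✗; longest run = 3 ✓; Tm = 2·13 + 4·7 = 54°C, outside 56–73°C ✗ — fails.
F3 (26 nt, A=9 T=6 G=5 C=6): length 26 ✓; longest run = 3 ✓; Tm = 2·15 + 4·11 = 74°C, outside 56–73°C ✗ — fails.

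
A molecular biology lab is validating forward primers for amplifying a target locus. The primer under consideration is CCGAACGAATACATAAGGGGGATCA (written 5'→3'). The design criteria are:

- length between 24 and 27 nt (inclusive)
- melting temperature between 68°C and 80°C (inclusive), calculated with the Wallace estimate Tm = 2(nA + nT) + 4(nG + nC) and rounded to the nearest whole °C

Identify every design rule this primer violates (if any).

Meets all criteria.

Base counts: A=10, T=3, G=7, C=5 (length 25).
length: length 25 ✓
Tm: Tm = 2·13 + 4·12 = 74°C ✓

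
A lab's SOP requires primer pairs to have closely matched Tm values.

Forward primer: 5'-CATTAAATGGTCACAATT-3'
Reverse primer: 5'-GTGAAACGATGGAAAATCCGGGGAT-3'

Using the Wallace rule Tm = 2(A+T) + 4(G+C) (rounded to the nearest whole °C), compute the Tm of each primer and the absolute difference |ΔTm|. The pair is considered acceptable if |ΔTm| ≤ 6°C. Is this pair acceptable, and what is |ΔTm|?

Forward: A=7 T=6 G=2 C=3 → Tm = 2·13 + 4·5 = 46°C.
Reverse: A=9 T=4 G=9 C=3 → Tm = 2·13 + 4·12 = 74°C.
|ΔTm| = |46 − 74| = 28°C, > 6°C.

|ΔTm| = 28°C; the pair is not acceptable.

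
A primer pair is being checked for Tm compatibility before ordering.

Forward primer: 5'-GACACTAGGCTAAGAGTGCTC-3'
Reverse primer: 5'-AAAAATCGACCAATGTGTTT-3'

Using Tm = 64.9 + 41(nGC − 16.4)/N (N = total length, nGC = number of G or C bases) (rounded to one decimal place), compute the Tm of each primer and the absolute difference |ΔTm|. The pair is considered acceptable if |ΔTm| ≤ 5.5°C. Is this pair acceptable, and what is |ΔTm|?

Forward: G+C = 11, N = 21 → Tm = 64.9 + 41·(11 − 16.4)/21 = 54.4°C.
Reverse: G+C = 6, N = 20 → Tm = 64.9 + 41·(6 − 16.4)/20 = 43.6°C.
|ΔTm| = |54.4 − 43.6| = 10.8°C, > 5.5°C.

|ΔTm| = 10.8°C; the pair is not acceptable.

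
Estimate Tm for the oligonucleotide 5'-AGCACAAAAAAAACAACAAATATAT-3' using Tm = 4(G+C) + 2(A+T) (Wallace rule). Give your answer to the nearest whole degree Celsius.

60°C

Base counts: A=17, T=3, G=1, C=4 (length 25).
Tm = 2·(17+3) + 4·(1+4) = 2·20 + 4·5 = 40 + 20 = 60°C.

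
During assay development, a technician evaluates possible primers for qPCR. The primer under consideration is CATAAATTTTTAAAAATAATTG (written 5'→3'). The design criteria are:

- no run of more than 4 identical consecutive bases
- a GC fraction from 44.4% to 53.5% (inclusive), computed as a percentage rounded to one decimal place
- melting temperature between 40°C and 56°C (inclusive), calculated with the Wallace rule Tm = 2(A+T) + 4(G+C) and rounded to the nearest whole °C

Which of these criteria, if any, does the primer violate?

Base counts: A=11, T=9, G=1, C=1 (length 22).
homopolymer run: longest run = 5, exceeds 4 ✗
GC content: GC 2/22 = 9.1%, outside 44.4–53.5% ✗
Tm: Tm = 2·20 + 4·2 = 48°C ✓

Fails: homopolymer run, GC content.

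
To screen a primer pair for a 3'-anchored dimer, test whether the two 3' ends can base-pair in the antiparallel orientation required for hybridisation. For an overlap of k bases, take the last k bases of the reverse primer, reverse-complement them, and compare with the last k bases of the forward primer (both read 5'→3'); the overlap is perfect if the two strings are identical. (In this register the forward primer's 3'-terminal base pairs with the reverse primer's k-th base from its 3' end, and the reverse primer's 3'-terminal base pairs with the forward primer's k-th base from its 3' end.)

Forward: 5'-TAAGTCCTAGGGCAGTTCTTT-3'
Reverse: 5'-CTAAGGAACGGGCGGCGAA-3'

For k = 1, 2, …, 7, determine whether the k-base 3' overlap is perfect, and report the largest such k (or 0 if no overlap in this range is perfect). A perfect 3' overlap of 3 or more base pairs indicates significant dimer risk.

Last 7 bases (5'→3') — forward …GTTCTTT, reverse …CGGCGAA.
Reverse complement of the reverse primer's last 7 bases: TTCGCCG; its first k bases are the reverse complement of the reverse primer's last k bases, so a perfect k-base overlap needs the forward primer's last k bases to equal them.
Comparing (forward last k vs required): k=1: T vs T ✓; k=2: TT vs TT ✓; k=3: TTT vs TTC ✗; k=4: CTTT vs TTCG ✗; k=5: TCTTT vs TTCGC ✗; k=6: TTCTTT vs TTCGCC ✗; k=7: GTTCTTT vs TTCGCCG ✗.
Perfect overlaps at k = 1, 2; the largest is 2.

Longest perfect overlap: 2 complementary base pairs; below the dimer-risk threshold (threshold 3).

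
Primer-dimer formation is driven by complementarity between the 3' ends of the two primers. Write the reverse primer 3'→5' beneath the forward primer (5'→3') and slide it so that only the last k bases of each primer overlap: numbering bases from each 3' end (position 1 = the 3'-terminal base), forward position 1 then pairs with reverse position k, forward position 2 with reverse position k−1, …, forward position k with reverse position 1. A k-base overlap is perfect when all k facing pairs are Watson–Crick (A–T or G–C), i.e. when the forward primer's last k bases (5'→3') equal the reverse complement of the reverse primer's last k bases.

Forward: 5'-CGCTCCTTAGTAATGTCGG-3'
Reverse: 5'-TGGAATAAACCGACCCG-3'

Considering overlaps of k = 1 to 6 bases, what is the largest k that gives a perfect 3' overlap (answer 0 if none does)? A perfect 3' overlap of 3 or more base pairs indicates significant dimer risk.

Longest perfect overlap: 3 complementary base pairs; significant dimer risk (threshold 3).

Last 6 bases (5'→3') — forward …TGTCGG, reverse …GACCCG.
Reverse complement of the reverse primer's last 6 bases: CGGGTC; its first k bases are the reverse complement of the reverse primer's last k bases, so a perfect k-base overlap needs the forward primer's last k bases to equal them.
Comparing (forward last k vs required): k=1: G vs C ✗; k=2: GG vs CG ✗; k=3: CGG vs CGG ✓; k=4: TCGG vs CGGG ✗; k=5: GTCGG vs CGGGT ✗; k=6: TGTCGG vs CGGGTC ✗.
Only k = 3 is perfect, so the longest perfect 3' overlap is 3.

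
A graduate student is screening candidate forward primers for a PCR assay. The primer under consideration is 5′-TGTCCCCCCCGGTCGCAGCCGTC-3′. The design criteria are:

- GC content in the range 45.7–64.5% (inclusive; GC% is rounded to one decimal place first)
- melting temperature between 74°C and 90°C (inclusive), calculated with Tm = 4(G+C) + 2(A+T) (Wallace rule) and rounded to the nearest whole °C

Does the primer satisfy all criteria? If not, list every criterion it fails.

Fails: GC content.

Base counts: A=1, T=4, G=6, C=12 (length 23).
GC content: GC 18/23 = 78.3%, outside 45.7–64.5% ✗
Tm: Tm = 2·5 + 4·18 = 82°C ✓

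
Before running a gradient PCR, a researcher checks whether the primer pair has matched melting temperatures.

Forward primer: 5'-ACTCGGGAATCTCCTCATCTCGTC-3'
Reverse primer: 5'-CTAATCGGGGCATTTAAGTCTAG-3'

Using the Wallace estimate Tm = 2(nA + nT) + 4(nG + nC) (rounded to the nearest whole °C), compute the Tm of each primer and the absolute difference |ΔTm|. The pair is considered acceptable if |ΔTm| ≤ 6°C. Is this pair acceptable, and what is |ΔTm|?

|ΔTm| = 8°C; the pair is not acceptable.

Forward: A=4 T=7 G=4 C=9 → Tm = 2·11 + 4·13 = 74°C.
Reverse: A=6 T=7 G=6 C=4 → Tm = 2·13 + 4·10 = 66°C.
|ΔTm| = |74 − 66| = 8°C, > 6°C.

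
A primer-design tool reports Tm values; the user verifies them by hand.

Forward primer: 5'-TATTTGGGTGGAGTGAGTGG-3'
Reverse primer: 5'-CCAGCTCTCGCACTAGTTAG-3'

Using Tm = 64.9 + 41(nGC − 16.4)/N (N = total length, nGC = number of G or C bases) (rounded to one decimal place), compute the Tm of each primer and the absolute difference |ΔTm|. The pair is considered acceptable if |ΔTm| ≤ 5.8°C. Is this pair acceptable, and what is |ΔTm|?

Forward: G+C = 10, N = 20 → Tm = 64.9 + 41·(10 − 16.4)/20 = 51.8°C.
Reverse: G+C = 11, N = 20 → Tm = 64.9 + 41·(11 − 16.4)/20 = 53.8°C.
|ΔTm| = |51.8 − 53.8| = 2.0°C, ≤ 5.8°C.

|ΔTm| = 2.0°C; the pair is acceptable.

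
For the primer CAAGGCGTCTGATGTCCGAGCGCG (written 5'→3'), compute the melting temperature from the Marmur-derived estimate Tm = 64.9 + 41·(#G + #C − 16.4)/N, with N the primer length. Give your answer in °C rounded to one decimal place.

Base counts: A=4, T=4, G=9, C=7; G+C = 16, N = 24.
Tm = 64.9 + 41·(16 − 16.4)/24 = 64.9 + -16.40/24 = 64.2°C.

64.2°C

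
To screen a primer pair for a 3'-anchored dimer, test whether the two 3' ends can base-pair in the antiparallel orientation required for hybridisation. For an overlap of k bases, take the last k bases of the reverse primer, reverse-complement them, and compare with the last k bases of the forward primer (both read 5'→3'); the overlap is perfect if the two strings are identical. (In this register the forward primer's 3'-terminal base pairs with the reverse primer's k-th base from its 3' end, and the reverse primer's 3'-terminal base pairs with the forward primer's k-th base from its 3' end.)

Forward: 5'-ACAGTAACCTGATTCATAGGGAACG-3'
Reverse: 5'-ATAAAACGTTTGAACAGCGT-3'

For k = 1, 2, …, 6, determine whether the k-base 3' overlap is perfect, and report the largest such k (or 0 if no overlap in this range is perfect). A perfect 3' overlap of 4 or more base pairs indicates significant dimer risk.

Longest perfect overlap: 3 complementary base pairs; below the dimer-risk threshold (threshold 4).

Last 6 bases (5'→3') — forward …GGAACG, reverse …CAGCGT.
Reverse complement of the reverse primer's last 6 bases: ACGCTG; its first k bases are the reverse complement of the reverse primer's last k bases, so a perfect k-base overlap needs the forward primer's last k bases to equal them.
Comparing (forward last k vs required): k=1: G vs A ✗; k=2: CG vs AC ✗; k=3: ACG vs ACG ✓; k=4: AACG vs ACGC ✗; k=5: GAACG vs ACGCT ✗; k=6: GGAACG vs ACGCTG ✗.
Only k = 3 is perfect, so the longest perfect 3' overlap is 3.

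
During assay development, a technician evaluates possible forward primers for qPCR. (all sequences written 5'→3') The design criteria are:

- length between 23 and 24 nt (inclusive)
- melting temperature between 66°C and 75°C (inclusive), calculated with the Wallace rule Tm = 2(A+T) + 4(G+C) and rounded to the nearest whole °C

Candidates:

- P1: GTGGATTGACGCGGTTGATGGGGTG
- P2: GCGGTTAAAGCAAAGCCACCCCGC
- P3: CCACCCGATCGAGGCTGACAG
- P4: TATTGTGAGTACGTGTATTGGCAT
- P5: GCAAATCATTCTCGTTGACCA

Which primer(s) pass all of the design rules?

P1 (25 nt, A=3 T=7 G=13 C=2): length 25, outside 23–24 ✗; Tm = 2·10 + 4·15 = 80°C, outside 66–75°C ✗ — fails.
P2 (24 nt, A=7 T=2 G=6 C=9): length 24 ✓; Tm = 2·9 + 4·15 = 78°C, outside 66–75°C ✗ — fails.
P3 (21 nt, A=5 T=2 G=6 C=8): length 21, outside 23–24 ✗; Tm = 2·7 + 4·14 = 70°C ✓ — fails.
P4 (24 nt, A=5 T=10 G=7 C=2): length 24 ✓; Tm = 2·15 + 4·9 = 66°C ✓ — passes.
P5 (21 nt, A=6 T=6 G=3 C=6): length 21, outside 23–24 ✗; Tm = 2·12 + 4·9 = 60°C, outside 66–75°C ✗ — fails.

P4 only.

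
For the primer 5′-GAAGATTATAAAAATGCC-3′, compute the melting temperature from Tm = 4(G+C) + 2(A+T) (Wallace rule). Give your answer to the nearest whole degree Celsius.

46°C

Base counts: A=9, T=4, G=3, C=2 (length 18).
Tm = 2·(9+4) + 4·(3+2) = 2·13 + 4·5 = 26 + 20 = 46°C.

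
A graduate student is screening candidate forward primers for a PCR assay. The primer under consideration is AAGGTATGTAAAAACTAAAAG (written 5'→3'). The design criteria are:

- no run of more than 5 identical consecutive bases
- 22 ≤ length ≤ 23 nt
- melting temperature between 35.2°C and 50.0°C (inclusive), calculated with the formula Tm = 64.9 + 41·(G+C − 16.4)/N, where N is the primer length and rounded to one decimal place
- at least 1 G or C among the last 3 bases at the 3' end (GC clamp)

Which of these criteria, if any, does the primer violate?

Base counts: A=12, T=4, G=4, C=1 (length 21).
homopolymer run: longest run = 5 ✓
length: length 21, outside 22–23 ✗
Tm: Tm = 64.9 + 41·(5 − 16.4)/21 = 42.6°C ✓
GC clamp: 3' end AAG has 1 G/C ✓

Fails: length.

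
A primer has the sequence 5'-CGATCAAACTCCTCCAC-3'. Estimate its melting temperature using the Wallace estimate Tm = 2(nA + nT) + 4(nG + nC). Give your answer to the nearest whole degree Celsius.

Base counts: A=5, T=3, G=1, C=8 (length 17).
Tm = 2·(5+3) + 4·(1+8) = 2·8 + 4·9 = 16 + 36 = 52°C.

52°C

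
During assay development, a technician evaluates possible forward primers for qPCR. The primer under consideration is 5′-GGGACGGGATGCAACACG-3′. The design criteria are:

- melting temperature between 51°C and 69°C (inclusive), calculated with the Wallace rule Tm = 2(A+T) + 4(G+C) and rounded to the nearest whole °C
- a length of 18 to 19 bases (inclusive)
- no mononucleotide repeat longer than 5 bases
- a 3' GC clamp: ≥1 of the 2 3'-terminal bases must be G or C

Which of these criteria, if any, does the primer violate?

Meets all criteria.

Base counts: A=5, T=1, G=8, C=4 (length 18).
Tm: Tm = 2·6 + 4·12 = 60°C ✓
length: length 18 ✓
homopolymer run: longest run = 3 ✓
GC clamp: 3' end CG has 2 G/C ✓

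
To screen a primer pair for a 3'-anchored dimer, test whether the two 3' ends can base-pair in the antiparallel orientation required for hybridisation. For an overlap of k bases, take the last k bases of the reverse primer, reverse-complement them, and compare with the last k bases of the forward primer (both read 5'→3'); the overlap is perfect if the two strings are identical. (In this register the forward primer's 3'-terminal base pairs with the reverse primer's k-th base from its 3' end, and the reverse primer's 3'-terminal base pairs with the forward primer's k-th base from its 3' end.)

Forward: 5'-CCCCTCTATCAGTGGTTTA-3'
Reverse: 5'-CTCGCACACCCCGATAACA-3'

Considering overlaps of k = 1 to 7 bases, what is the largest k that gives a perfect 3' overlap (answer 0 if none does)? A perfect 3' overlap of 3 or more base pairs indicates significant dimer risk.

Longest perfect overlap: 0 complementary base pairs; below the dimer-risk threshold (threshold 3).

Last 7 bases (5'→3') — forward …TGGTTTA, reverse …GATAACA.
Reverse complement of the reverse primer's last 7 bases: TGTTATC; its first k bases are the reverse complement of the reverse primer's last k bases, so a perfect k-base overlap needs the forward primer's last k bases to equal them.
Comparing (forward last k vs required): k=1: A vs T ✗; k=2: TA vs TG ✗; k=3: TTA vs TGT ✗; k=4: TTTA vs TGTT ✗; k=5: GTTTA vs TGTTA ✗; k=6: GGTTTA vs TGTTAT ✗; k=7: TGGTTTA vs TGTTATC ✗.
No overlap length from 1 to 7 is perfect, so the longest perfect 3' overlap is 0.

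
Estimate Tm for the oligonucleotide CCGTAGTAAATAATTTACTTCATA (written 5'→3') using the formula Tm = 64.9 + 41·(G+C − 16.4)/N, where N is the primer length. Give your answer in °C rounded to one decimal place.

47.1°C

Base counts: A=9, T=9, G=2, C=4; G+C = 6, N = 24.
Tm = 64.9 + 41·(6 − 16.4)/24 = 64.9 + -426.40/24 = 47.1°C.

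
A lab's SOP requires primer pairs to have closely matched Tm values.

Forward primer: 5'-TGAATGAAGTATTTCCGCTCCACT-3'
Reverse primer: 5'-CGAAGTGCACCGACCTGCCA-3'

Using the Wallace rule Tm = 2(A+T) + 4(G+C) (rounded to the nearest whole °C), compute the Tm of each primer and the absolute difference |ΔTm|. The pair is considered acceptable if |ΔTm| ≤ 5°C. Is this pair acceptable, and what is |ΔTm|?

Forward: A=6 T=8 G=4 C=6 → Tm = 2·14 + 4·10 = 68°C.
Reverse: A=5 T=2 G=5 C=8 → Tm = 2·7 + 4·13 = 66°C.
|ΔTm| = |68 − 66| = 2°C, ≤ 5°C.

|ΔTm| = 2°C; the pair is acceptable.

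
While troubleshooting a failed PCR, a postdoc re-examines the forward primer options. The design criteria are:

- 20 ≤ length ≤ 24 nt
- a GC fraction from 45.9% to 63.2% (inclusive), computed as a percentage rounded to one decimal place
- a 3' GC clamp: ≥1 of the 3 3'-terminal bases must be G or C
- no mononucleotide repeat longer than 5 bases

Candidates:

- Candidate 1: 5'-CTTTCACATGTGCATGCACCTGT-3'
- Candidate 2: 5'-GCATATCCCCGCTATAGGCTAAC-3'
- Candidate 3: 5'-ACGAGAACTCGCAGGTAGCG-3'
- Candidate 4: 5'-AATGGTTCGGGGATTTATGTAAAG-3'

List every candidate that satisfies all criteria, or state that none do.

Candidate 1 (23 nt, A=4 T=8 G=4 C=7): length 23 ✓; GC 11/23 = 47.8% ✓; 3' end TGT has 1 G/C ✓; longest run = 3 ✓ — passes.
Candidate 2 (23 nt, A=6 T=5 G=4 C=8): length 23 ✓; GC 12/23 = 52.2% ✓; 3' end AAC has 1 G/C ✓; longest run = 4 ✓ — passes.
Candidate 3 (20 nt, A=6 T=2 G=7 C=5): length 20 ✓; GC 12/20 = 60.0% ✓; 3' end GCG has 3 G/C ✓; longest run = 2 ✓ — passes.
Candidate 4 (24 nt, A=7 T=8 G=8 C=1): length 24 ✓; GC 9/24 = 37.5%, outside 45.9–63.2% ✗; 3' end AAG has 1 G/C ✓; longest run = 4 ✓ — fails.

Candidate 1, Candidate 2 and Candidate 3.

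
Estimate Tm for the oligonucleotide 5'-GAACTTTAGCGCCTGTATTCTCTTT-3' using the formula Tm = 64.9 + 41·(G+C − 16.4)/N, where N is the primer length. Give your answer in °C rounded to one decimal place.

54.4°C

Base counts: A=4, T=11, G=4, C=6; G+C = 10, N = 25.
Tm = 64.9 + 41·(10 − 16.4)/25 = 64.9 + -262.40/25 = 54.4°C.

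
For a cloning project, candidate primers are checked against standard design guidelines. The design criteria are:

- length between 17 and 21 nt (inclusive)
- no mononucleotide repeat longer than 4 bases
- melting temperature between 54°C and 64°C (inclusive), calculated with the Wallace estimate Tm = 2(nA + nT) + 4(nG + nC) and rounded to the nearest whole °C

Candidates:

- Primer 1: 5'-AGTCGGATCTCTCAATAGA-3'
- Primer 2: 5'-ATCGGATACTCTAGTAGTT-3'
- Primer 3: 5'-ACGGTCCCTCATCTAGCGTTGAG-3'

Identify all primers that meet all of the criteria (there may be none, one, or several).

Primer 1 only.

Primer 1 (19 nt, A=6 T=5 G=4 C=4): length 19 ✓; longest run = 2 ✓; Tm = 2·11 + 4·8 = 54°C ✓ — passes.
Primer 2 (19 nt, A=5 T=7 G=4 C=3): length 19 ✓; longest run = 2 ✓; Tm = 2·12 + 4·7 = 52°C, outside 54–64°C ✗ — fails.
Primer 3 (23 nt, A=4 T=6 G=6 C=7): length 23, outside 17–21 ✗; longest run = 3 ✓; Tm = 2·10 + 4·13 = 72°C, outside 54–64°C ✗ — fails.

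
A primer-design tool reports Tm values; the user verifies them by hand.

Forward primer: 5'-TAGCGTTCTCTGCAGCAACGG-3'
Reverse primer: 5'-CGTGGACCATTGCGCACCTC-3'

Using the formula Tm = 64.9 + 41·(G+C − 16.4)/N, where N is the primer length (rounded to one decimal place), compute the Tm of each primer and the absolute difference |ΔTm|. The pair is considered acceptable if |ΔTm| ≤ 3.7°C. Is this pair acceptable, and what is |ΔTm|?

|ΔTm| = 1.6°C; the pair is acceptable.

Forward: G+C = 12, N = 21 → Tm = 64.9 + 41·(12 − 16.4)/21 = 56.3°C.
Reverse: G+C = 13, N = 20 → Tm = 64.9 + 41·(13 − 16.4)/20 = 57.9°C.
|ΔTm| = |56.3 − 57.9| = 1.6°C, ≤ 3.7°C.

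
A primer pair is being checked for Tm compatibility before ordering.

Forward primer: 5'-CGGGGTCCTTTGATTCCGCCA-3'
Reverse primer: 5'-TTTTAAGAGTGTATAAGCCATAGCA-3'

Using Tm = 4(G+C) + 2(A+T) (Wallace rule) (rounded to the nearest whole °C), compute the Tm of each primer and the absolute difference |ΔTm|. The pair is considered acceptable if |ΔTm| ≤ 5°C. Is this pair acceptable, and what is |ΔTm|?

Forward: A=2 T=6 G=6 C=7 → Tm = 2·8 + 4·13 = 68°C.
Reverse: A=9 T=8 G=5 C=3 → Tm = 2·17 + 4·8 = 66°C.
|ΔTm| = |68 − 66| = 2°C, ≤ 5°C.

|ΔTm| = 2°C; the pair is acceptable.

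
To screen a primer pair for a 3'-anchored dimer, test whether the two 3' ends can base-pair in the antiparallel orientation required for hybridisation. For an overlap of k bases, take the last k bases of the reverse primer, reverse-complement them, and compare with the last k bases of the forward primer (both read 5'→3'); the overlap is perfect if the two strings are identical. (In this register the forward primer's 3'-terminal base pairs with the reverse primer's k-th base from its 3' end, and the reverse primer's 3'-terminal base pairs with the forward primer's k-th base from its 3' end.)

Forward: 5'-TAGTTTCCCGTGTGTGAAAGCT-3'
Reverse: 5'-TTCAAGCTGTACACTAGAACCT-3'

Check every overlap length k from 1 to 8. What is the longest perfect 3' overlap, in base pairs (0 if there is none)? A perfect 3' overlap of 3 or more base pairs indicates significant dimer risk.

Longest perfect overlap: 0 complementary base pairs; below the dimer-risk threshold (threshold 3).

Last 8 bases (5'→3') — forward …TGAAAGCT, reverse …TAGAACCT.
Reverse complement of the reverse primer's last 8 bases: AGGTTCTA; its first k bases are the reverse complement of the reverse primer's last k bases, so a perfect k-base overlap needs the forward primer's last k bases to equal them.
Comparing (forward last k vs required): k=1: T vs A ✗; k=2: CT vs AG ✗; k=3: GCT vs AGG ✗; k=4: AGCT vs AGGT ✗; k=5: AAGCT vs AGGTT ✗; k=6: AAAGCT vs AGGTTC ✗; k=7: GAAAGCT vs AGGTTCT ✗; k=8: TGAAAGCT vs AGGTTCTA ✗.
No overlap length from 1 to 8 is perfect, so the longest perfect 3' overlap is 0.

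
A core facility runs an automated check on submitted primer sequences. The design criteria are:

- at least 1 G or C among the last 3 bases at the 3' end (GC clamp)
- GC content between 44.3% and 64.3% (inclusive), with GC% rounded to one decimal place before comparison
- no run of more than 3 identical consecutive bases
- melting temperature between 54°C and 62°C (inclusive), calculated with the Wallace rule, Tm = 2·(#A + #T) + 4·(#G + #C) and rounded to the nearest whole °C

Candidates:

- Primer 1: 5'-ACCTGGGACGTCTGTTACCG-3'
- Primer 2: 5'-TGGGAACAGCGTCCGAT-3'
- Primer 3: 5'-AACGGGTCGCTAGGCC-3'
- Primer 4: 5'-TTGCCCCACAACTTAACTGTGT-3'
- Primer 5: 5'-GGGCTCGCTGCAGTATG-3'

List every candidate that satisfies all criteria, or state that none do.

Primer 1 (20 nt, A=3 T=5 G=6 C=6): 3' end CCG has 3 G/C ✓; GC 12/20 = 60.0% ✓; longest run = 3 ✓; Tm = 2·8 + 4·12 = 64°C, outside 54–62°C ✗ — fails.
Primer 2 (17 nt, A=4 T=3 G=6 C=4): 3' end GAT has 1 G/C ✓; GC 10/17 = 58.8% ✓; longest run = 3 ✓; Tm = 2·7 + 4·10 = 54°C ✓ — passes.
Primer 3 (16 nt, A=3 T=2 G=6 C=5): 3' end GCC has 3 G/C ✓; GC 11/16 = 68.8%, outside 44.3–64.3% ✗; longest run = 3 ✓; Tm = 2·5 + 4·11 = 54°C ✓ — fails.
Primer 4 (22 nt, A=5 T=7 G=3 C=7): 3' end TGT has 1 G/C ✓; GC 10/22 = 45.5% ✓; longest run = 4, exceeds 3 ✗; Tm = 2·12 + 4·10 = 64°C, outside 54–62°C ✗ — fails.
Primer 5 (17 nt, A=2 T=4 G=7 C=4): 3' end ATG has 1 G/C ✓; GC 11/17 = 64.7%, outside 44.3–64.3% ✗; longest run = 3 ✓; Tm = 2·6 + 4·11 = 56°C ✓ — fails.

Primer 2 only.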